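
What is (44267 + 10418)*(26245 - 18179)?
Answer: 441089210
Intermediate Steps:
(44267 + 10418)*(26245 - 18179) = 54685*8066 = 441089210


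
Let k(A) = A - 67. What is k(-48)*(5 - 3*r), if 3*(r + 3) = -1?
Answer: -1725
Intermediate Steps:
r = -10/3 (r = -3 + (⅓)*(-1) = -3 - ⅓ = -10/3 ≈ -3.3333)
k(A) = -67 + A
k(-48)*(5 - 3*r) = (-67 - 48)*(5 - 3*(-10/3)) = -115*(5 + 10) = -115*15 = -1725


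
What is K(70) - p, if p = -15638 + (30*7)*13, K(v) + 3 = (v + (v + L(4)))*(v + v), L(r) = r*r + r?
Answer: 35305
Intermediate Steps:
L(r) = r + r**2 (L(r) = r**2 + r = r + r**2)
K(v) = -3 + 2*v*(20 + 2*v) (K(v) = -3 + (v + (v + 4*(1 + 4)))*(v + v) = -3 + (v + (v + 4*5))*(2*v) = -3 + (v + (v + 20))*(2*v) = -3 + (v + (20 + v))*(2*v) = -3 + (20 + 2*v)*(2*v) = -3 + 2*v*(20 + 2*v))
p = -12908 (p = -15638 + 210*13 = -15638 + 2730 = -12908)
K(70) - p = (-3 + 4*70**2 + 40*70) - 1*(-12908) = (-3 + 4*4900 + 2800) + 12908 = (-3 + 19600 + 2800) + 12908 = 22397 + 12908 = 35305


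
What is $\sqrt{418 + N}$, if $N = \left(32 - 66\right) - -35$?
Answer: $\sqrt{419} \approx 20.469$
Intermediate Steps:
$N = 1$ ($N = \left(32 - 66\right) + 35 = -34 + 35 = 1$)
$\sqrt{418 + N} = \sqrt{418 + 1} = \sqrt{419}$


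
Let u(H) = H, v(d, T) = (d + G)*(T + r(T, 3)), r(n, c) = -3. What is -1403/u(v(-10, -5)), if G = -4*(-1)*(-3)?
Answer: -1403/176 ≈ -7.9716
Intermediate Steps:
G = -12 (G = 4*(-3) = -12)
v(d, T) = (-12 + d)*(-3 + T) (v(d, T) = (d - 12)*(T - 3) = (-12 + d)*(-3 + T))
-1403/u(v(-10, -5)) = -1403/(36 - 12*(-5) - 3*(-10) - 5*(-10)) = -1403/(36 + 60 + 30 + 50) = -1403/176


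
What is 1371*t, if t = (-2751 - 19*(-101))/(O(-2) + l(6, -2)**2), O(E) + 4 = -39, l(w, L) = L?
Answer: 29248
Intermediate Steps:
O(E) = -43 (O(E) = -4 - 39 = -43)
t = 64/3 (t = (-2751 - 19*(-101))/(-43 + (-2)**2) = (-2751 + 1919)/(-43 + 4) = -832/(-39) = -832*(-1/39) = 64/3 ≈ 21.333)
1371*t = 1371*(64/3) = 29248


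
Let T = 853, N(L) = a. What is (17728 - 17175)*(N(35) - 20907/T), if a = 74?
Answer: 23344895/853 ≈ 27368.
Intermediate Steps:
N(L) = 74
(17728 - 17175)*(N(35) - 20907/T) = (17728 - 17175)*(74 - 20907/853) = 553*(74 - 20907*1/853) = 553*(74 - 20907/853) = 553*(42215/853) = 23344895/853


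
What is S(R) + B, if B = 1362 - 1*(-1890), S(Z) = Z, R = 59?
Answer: 3311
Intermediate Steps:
B = 3252 (B = 1362 + 1890 = 3252)
S(R) + B = 59 + 3252 = 3311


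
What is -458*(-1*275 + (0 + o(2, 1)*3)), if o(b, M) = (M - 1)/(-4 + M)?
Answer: 125950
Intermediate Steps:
o(b, M) = (-1 + M)/(-4 + M)
-458*(-1*275 + (0 + o(2, 1)*3)) = -458*(-1*275 + (0 + ((-1 + 1)/(-4 + 1))*3)) = -458*(-275 + (0 + (0/(-3))*3)) = -458*(-275 + (0 - ⅓*0*3)) = -458*(-275 + (0 + 0*3)) = -458*(-275 + (0 + 0)) = -458*(-275 + 0) = -458*(-275) = 125950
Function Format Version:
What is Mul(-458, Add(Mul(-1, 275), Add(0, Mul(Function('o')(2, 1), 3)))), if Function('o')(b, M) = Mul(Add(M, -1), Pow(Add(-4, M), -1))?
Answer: 125950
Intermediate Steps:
Function('o')(b, M) = Mul(Pow(Add(-4, M), -1), Add(-1, M)) (Function('o')(b, M) = Mul(Add(-1, M), Pow(Add(-4, M), -1)) = Mul(Pow(Add(-4, M), -1), Add(-1, M)))
Mul(-458, Add(Mul(-1, 275), Add(0, Mul(Function('o')(2, 1), 3)))) = Mul(-458, Add(Mul(-1, 275), Add(0, Mul(Mul(Pow(Add(-4, 1), -1), Add(-1, 1)), 3)))) = Mul(-458, Add(-275, Add(0, Mul(Mul(Pow(-3, -1), 0), 3)))) = Mul(-458, Add(-275, Add(0, Mul(Mul(Rational(-1, 3), 0), 3)))) = Mul(-458, Add(-275, Add(0, Mul(0, 3)))) = Mul(-458, Add(-275, Add(0, 0))) = Mul(-458, Add(-275, 0)) = Mul(-458, -275) = 125950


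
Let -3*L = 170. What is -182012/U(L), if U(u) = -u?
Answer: -273018/85 ≈ -3212.0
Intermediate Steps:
L = -170/3 (L = -⅓*170 = -170/3 ≈ -56.667)
-182012/U(L) = -182012/((-1*(-170/3))) = -182012/170/3 = -182012*3/170 = -273018/85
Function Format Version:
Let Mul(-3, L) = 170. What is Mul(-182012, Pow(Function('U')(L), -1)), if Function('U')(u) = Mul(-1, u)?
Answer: Rational(-273018, 85) ≈ -3212.0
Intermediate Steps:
L = Rational(-170, 3) (L = Mul(Rational(-1, 3), 170) = Rational(-170, 3) ≈ -56.667)
Mul(-182012, Pow(Function('U')(L), -1)) = Mul(-182012, Pow(Mul(-1, Rational(-170, 3)), -1)) = Mul(-182012, Pow(Rational(170, 3), -1)) = Mul(-182012, Rational(3, 170)) = Rational(-273018, 85)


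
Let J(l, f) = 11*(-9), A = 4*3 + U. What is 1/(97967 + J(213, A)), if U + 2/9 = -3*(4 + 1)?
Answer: 1/97868 ≈ 1.0218e-5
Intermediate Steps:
U = -137/9 (U = -2/9 - 3*(4 + 1) = -2/9 - 3*5 = -2/9 - 15 = -137/9 ≈ -15.222)
A = -29/9 (A = 4*3 - 137/9 = 12 - 137/9 = -29/9 ≈ -3.2222)
J(l, f) = -99
1/(97967 + J(213, A)) = 1/(97967 - 99) = 1/97868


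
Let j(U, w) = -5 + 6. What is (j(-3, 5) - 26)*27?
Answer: -675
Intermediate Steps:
j(U, w) = 1
(j(-3, 5) - 26)*27 = (1 - 26)*27 = -25*27 = -675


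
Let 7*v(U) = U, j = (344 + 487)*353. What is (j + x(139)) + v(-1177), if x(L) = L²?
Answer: 2187471/7 ≈ 3.1250e+5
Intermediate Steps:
j = 293343 (j = 831*353 = 293343)
v(U) = U/7
(j + x(139)) + v(-1177) = (293343 + 139²) + (⅐)*(-1177) = (293343 + 19321) - 1177/7 = 312664 - 1177/7 = 2187471/7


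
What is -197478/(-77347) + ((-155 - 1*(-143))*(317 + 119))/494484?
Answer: 8103752654/3187237829 ≈ 2.5426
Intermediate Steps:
-197478/(-77347) + ((-155 - 1*(-143))*(317 + 119))/494484 = -197478*(-1/77347) + ((-155 + 143)*436)*(1/494484) = 197478/77347 - 12*436*(1/494484) = 197478/77347 - 5232*1/494484 = 197478/77347 - 436/41207 = 8103752654/3187237829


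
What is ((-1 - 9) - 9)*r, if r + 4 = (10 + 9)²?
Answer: -6783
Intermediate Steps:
r = 357 (r = -4 + (10 + 9)² = -4 + 19² = -4 + 361 = 357)
((-1 - 9) - 9)*r = ((-1 - 9) - 9)*357 = (-10 - 9)*357 = -19*357 = -6783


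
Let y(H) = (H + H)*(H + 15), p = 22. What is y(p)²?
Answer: 2650384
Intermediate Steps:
y(H) = 2*H*(15 + H) (y(H) = (2*H)*(15 + H) = 2*H*(15 + H))
y(p)² = (2*22*(15 + 22))² = (2*22*37)² = 1628² = 2650384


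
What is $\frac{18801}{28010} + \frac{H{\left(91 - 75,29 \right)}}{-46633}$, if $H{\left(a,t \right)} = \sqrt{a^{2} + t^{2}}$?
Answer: $\frac{18801}{28010} - \frac{\sqrt{1097}}{46633} \approx 0.67051$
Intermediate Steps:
$\frac{18801}{28010} + \frac{H{\left(91 - 75,29 \right)}}{-46633} = \frac{18801}{28010} + \frac{\sqrt{\left(91 - 75\right)^{2} + 29^{2}}}{-46633} = 18801 \cdot \frac{1}{28010} + \sqrt{16^{2} + 841} \left(- \frac{1}{46633}\right) = \frac{18801}{28010} + \sqrt{256 + 841} \left(- \frac{1}{46633}\right) = \frac{18801}{28010} + \sqrt{1097} \left(- \frac{1}{46633}\right) = \frac{18801}{28010} - \frac{\sqrt{1097}}{46633}$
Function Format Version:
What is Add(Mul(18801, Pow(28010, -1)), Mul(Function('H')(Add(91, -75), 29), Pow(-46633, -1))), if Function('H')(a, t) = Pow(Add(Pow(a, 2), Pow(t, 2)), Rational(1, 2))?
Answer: Add(Rational(18801, 28010), Mul(Rational(-1, 46633), Pow(1097, Rational(1, 2)))) ≈ 0.67051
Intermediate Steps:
Add(Mul(18801, Pow(28010, -1)), Mul(Function('H')(Add(91, -75), 29), Pow(-46633, -1))) = Add(Mul(18801, Pow(28010, -1)), Mul(Pow(Add(Pow(Add(91, -75), 2), Pow(29, 2)), Rational(1, 2)), Pow(-46633, -1))) = Add(Mul(18801, Rational(1, 28010)), Mul(Pow(Add(Pow(16, 2), 841), Rational(1, 2)), Rational(-1, 46633))) = Add(Rational(18801, 28010), Mul(Pow(Add(256, 841), Rational(1, 2)), Rational(-1, 46633))) = Add(Rational(18801, 28010), Mul(Pow(1097, Rational(1, 2)), Rational(-1, 46633))) = Add(Rational(18801, 28010), Mul(Rational(-1, 46633), Pow(1097, Rational(1, 2))))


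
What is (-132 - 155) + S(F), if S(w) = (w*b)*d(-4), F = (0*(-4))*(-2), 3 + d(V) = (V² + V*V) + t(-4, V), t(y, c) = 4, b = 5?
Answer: -287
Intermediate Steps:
d(V) = 1 + 2*V² (d(V) = -3 + ((V² + V*V) + 4) = -3 + ((V² + V²) + 4) = -3 + (2*V² + 4) = -3 + (4 + 2*V²) = 1 + 2*V²)
F = 0 (F = 0*(-2) = 0)
S(w) = 165*w (S(w) = (w*5)*(1 + 2*(-4)²) = (5*w)*(1 + 2*16) = (5*w)*(1 + 32) = (5*w)*33 = 165*w)
(-132 - 155) + S(F) = (-132 - 155) + 165*0 = -287 + 0 = -287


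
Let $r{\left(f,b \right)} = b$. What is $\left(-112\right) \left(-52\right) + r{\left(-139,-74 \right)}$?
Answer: $5750$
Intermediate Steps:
$\left(-112\right) \left(-52\right) + r{\left(-139,-74 \right)} = \left(-112\right) \left(-52\right) - 74 = 5824 - 74 = 5750$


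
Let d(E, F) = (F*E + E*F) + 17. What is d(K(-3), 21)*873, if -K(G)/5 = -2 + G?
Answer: 931491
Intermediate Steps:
K(G) = 10 - 5*G (K(G) = -5*(-2 + G) = 10 - 5*G)
d(E, F) = 17 + 2*E*F (d(E, F) = (E*F + E*F) + 17 = 2*E*F + 17 = 17 + 2*E*F)
d(K(-3), 21)*873 = (17 + 2*(10 - 5*(-3))*21)*873 = (17 + 2*(10 + 15)*21)*873 = (17 + 2*25*21)*873 = (17 + 1050)*873 = 1067*873 = 931491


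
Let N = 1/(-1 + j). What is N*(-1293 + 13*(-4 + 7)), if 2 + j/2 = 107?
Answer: -6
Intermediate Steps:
j = 210 (j = -4 + 2*107 = -4 + 214 = 210)
N = 1/209 (N = 1/(-1 + 210) = 1/209 ≈ 0.0047847)
N*(-1293 + 13*(-4 + 7)) = (-1293 + 13*(-4 + 7))/209 = (-1293 + 13*3)/209 = (-1293 + 39)/209 = (1/209)*(-1254) = -6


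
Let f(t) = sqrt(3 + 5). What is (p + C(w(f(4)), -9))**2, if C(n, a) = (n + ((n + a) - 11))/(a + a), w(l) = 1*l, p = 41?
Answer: 15961/9 - 1516*sqrt(2)/81 ≈ 1747.0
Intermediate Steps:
f(t) = 2*sqrt(2) (f(t) = sqrt(8) = 2*sqrt(2))
w(l) = l
C(n, a) = (-11 + a + 2*n)/(2*a) (C(n, a) = (n + ((a + n) - 11))/((2*a)) = (n + (-11 + a + n))*(1/(2*a)) = (-11 + a + 2*n)*(1/(2*a)) = (-11 + a + 2*n)/(2*a))
(p + C(w(f(4)), -9))**2 = (41 + (1/2)*(-11 - 9 + 2*(2*sqrt(2)))/(-9))**2 = (41 + (1/2)*(-1/9)*(-11 - 9 + 4*sqrt(2)))**2 = (41 + (1/2)*(-1/9)*(-20 + 4*sqrt(2)))**2 = (41 + (10/9 - 2*sqrt(2)/9))**2 = (379/9 - 2*sqrt(2)/9)**2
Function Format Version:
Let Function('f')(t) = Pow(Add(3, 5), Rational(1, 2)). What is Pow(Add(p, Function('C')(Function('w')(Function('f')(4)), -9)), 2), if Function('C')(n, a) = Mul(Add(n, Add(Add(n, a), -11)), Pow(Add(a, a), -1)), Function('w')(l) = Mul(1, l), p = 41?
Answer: Add(Rational(15961, 9), Mul(Rational(-1516, 81), Pow(2, Rational(1, 2)))) ≈ 1747.0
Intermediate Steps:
Function('f')(t) = Mul(2, Pow(2, Rational(1, 2))) (Function('f')(t) = Pow(8, Rational(1, 2)) = Mul(2, Pow(2, Rational(1, 2))))
Function('w')(l) = l
Function('C')(n, a) = Mul(Rational(1, 2), Pow(a, -1), Add(-11, a, Mul(2, n))) (Function('C')(n, a) = Mul(Add(n, Add(Add(a, n), -11)), Pow(Mul(2, a), -1)) = Mul(Add(n, Add(-11, a, n)), Mul(Rational(1, 2), Pow(a, -1))) = Mul(Add(-11, a, Mul(2, n)), Mul(Rational(1, 2), Pow(a, -1))) = Mul(Rational(1, 2), Pow(a, -1), Add(-11, a, Mul(2, n))))
Pow(Add(p, Function('C')(Function('w')(Function('f')(4)), -9)), 2) = Pow(Add(41, Mul(Rational(1, 2), Pow(-9, -1), Add(-11, -9, Mul(2, Mul(2, Pow(2, Rational(1, 2))))))), 2) = Pow(Add(41, Mul(Rational(1, 2), Rational(-1, 9), Add(-11, -9, Mul(4, Pow(2, Rational(1, 2)))))), 2) = Pow(Add(41, Mul(Rational(1, 2), Rational(-1, 9), Add(-20, Mul(4, Pow(2, Rational(1, 2)))))), 2) = Pow(Add(41, Add(Rational(10, 9), Mul(Rational(-2, 9), Pow(2, Rational(1, 2))))), 2) = Pow(Add(Rational(379, 9), Mul(Rational(-2, 9), Pow(2, Rational(1, 2)))), 2)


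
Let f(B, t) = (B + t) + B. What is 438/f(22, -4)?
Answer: 219/20 ≈ 10.950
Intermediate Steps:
f(B, t) = t + 2*B
438/f(22, -4) = 438/(-4 + 2*22) = 438/(-4 + 44) = 438/40 = 438*(1/40) = 219/20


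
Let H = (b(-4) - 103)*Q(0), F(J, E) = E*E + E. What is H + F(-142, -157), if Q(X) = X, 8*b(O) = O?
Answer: 24492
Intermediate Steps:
b(O) = O/8
F(J, E) = E + E² (F(J, E) = E² + E = E + E²)
H = 0 (H = ((⅛)*(-4) - 103)*0 = (-½ - 103)*0 = -207/2*0 = 0)
H + F(-142, -157) = 0 - 157*(1 - 157) = 0 - 157*(-156) = 0 + 24492 = 24492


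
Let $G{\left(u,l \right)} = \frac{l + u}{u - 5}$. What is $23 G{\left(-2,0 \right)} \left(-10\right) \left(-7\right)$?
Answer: $460$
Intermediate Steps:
$G{\left(u,l \right)} = \frac{l + u}{-5 + u}$
$23 G{\left(-2,0 \right)} \left(-10\right) \left(-7\right) = 23 \frac{0 - 2}{-5 - 2} \left(-10\right) \left(-7\right) = 23 \frac{1}{-7} \left(-2\right) \left(-10\right) \left(-7\right) = 23 \left(- \frac{1}{7}\right) \left(-2\right) \left(-10\right) \left(-7\right) = 23 \cdot \frac{2}{7} \left(-10\right) \left(-7\right) = 23 \left(\left(- \frac{20}{7}\right) \left(-7\right)\right) = 23 \cdot 20 = 460$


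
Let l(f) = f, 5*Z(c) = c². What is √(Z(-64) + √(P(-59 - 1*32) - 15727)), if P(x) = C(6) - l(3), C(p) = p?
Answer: √(20480 + 50*I*√3931)/5 ≈ 28.705 + 2.1842*I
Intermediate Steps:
Z(c) = c²/5
P(x) = 3 (P(x) = 6 - 1*3 = 6 - 3 = 3)
√(Z(-64) + √(P(-59 - 1*32) - 15727)) = √((⅕)*(-64)² + √(3 - 15727)) = √((⅕)*4096 + √(-15724)) = √(4096/5 + 2*I*√3931)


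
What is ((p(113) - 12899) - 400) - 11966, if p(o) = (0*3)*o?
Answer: -25265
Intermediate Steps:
p(o) = 0 (p(o) = 0*o = 0)
((p(113) - 12899) - 400) - 11966 = ((0 - 12899) - 400) - 11966 = (-12899 - 400) - 11966 = -13299 - 11966 = -25265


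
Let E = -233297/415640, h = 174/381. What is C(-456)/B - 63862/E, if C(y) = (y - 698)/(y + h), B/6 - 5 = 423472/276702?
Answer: 1387449933319710056491/12194566775951258 ≈ 1.1378e+5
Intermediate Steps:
h = 58/127 (h = 174*(1/381) = 58/127 ≈ 0.45669)
E = -233297/415640 (E = -233297*1/415640 = -233297/415640 ≈ -0.56130)
B = 1806982/46117 (B = 30 + 6*(423472/276702) = 30 + 6*(423472*(1/276702)) = 30 + 6*(211736/138351) = 30 + 423472/46117 = 1806982/46117 ≈ 39.183)
C(y) = (-698 + y)/(58/127 + y) (C(y) = (y - 698)/(y + 58/127) = (-698 + y)/(58/127 + y))
C(-456)/B - 63862/E = (127*(-698 - 456)/(58 + 127*(-456)))/(1806982/46117) - 63862/(-233297/415640) = (127*(-1154)/(58 - 57912))*(46117/1806982) - 63862*(-415640/233297) = (127*(-1154)/(-57854))*(46117/1806982) + 26543601680/233297 = (127*(-1/57854)*(-1154))*(46117/1806982) + 26543601680/233297 = (73279/28927)*(46117/1806982) + 26543601680/233297 = 3379407643/52270568314 + 26543601680/233297 = 1387449933319710056491/12194566775951258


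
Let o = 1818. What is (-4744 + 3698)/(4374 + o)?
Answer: -523/3096 ≈ -0.16893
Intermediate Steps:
(-4744 + 3698)/(4374 + o) = (-4744 + 3698)/(4374 + 1818) = -1046/6192 = -1046*1/6192 = -523/3096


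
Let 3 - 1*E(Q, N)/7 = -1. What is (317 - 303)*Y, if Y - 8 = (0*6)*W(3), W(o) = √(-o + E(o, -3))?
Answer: 112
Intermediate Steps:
E(Q, N) = 28 (E(Q, N) = 21 - 7*(-1) = 21 + 7 = 28)
W(o) = √(28 - o) (W(o) = √(-o + 28) = √(28 - o))
Y = 8 (Y = 8 + (0*6)*√(28 - 1*3) = 8 + 0*√(28 - 3) = 8 + 0*√25 = 8 + 0*5 = 8 + 0 = 8)
(317 - 303)*Y = (317 - 303)*8 = 14*8 = 112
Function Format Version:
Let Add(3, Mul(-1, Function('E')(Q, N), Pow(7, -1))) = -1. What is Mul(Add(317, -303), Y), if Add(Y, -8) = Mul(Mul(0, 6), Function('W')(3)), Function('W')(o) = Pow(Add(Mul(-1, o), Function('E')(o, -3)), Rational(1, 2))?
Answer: 112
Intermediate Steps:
Function('E')(Q, N) = 28 (Function('E')(Q, N) = Add(21, Mul(-7, -1)) = Add(21, 7) = 28)
Function('W')(o) = Pow(Add(28, Mul(-1, o)), Rational(1, 2)) (Function('W')(o) = Pow(Add(Mul(-1, o), 28), Rational(1, 2)) = Pow(Add(28, Mul(-1, o)), Rational(1, 2)))
Y = 8 (Y = Add(8, Mul(Mul(0, 6), Pow(Add(28, Mul(-1, 3)), Rational(1, 2)))) = Add(8, Mul(0, Pow(Add(28, -3), Rational(1, 2)))) = Add(8, Mul(0, Pow(25, Rational(1, 2)))) = Add(8, Mul(0, 5)) = Add(8, 0) = 8)
Mul(Add(317, -303), Y) = Mul(Add(317, -303), 8) = Mul(14, 8) = 112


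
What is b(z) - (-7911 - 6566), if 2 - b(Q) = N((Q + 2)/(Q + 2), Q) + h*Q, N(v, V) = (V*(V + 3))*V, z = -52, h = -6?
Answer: 146663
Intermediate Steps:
N(v, V) = V**2*(3 + V) (N(v, V) = (V*(3 + V))*V = V**2*(3 + V))
b(Q) = 2 + 6*Q - Q**2*(3 + Q) (b(Q) = 2 - (Q**2*(3 + Q) - 6*Q) = 2 - (-6*Q + Q**2*(3 + Q)) = 2 + (6*Q - Q**2*(3 + Q)) = 2 + 6*Q - Q**2*(3 + Q))
b(z) - (-7911 - 6566) = (2 + 6*(-52) - 1*(-52)**2*(3 - 52)) - (-7911 - 6566) = (2 - 312 - 1*2704*(-49)) - 1*(-14477) = (2 - 312 + 132496) + 14477 = 132186 + 14477 = 146663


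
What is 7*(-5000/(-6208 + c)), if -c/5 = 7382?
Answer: 17500/21559 ≈ 0.81173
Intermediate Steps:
c = -36910 (c = -5*7382 = -36910)
7*(-5000/(-6208 + c)) = 7*(-5000/(-6208 - 36910)) = 7*(-5000/(-43118)) = 7*(-5000*(-1/43118)) = 7*(2500/21559) = 17500/21559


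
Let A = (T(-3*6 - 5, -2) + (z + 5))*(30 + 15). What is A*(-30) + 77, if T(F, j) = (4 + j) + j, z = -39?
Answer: 45977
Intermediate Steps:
T(F, j) = 4 + 2*j
A = -1530 (A = ((4 + 2*(-2)) + (-39 + 5))*(30 + 15) = ((4 - 4) - 34)*45 = (0 - 34)*45 = -34*45 = -1530)
A*(-30) + 77 = -1530*(-30) + 77 = 45900 + 77 = 45977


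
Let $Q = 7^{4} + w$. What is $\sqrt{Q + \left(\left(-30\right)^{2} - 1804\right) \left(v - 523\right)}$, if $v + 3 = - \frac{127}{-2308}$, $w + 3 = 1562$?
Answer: $\frac{19 \sqrt{442135482}}{577} \approx 692.4$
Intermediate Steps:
$w = 1559$ ($w = -3 + 1562 = 1559$)
$v = - \frac{6797}{2308}$ ($v = -3 - \frac{127}{-2308} = -3 - - \frac{127}{2308} = -3 + \frac{127}{2308} = - \frac{6797}{2308} \approx -2.945$)
$Q = 3960$ ($Q = 7^{4} + 1559 = 2401 + 1559 = 3960$)
$\sqrt{Q + \left(\left(-30\right)^{2} - 1804\right) \left(v - 523\right)} = \sqrt{3960 + \left(\left(-30\right)^{2} - 1804\right) \left(- \frac{6797}{2308} - 523\right)} = \sqrt{3960 + \left(900 - 1804\right) \left(- \frac{1213881}{2308}\right)} = \sqrt{3960 - - \frac{274337106}{577}} = \sqrt{3960 + \frac{274337106}{577}} = \sqrt{\frac{276622026}{577}} = \frac{19 \sqrt{442135482}}{577}$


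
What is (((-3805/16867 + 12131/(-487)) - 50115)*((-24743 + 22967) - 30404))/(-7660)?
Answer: -662686847691723/3146049707 ≈ -2.1064e+5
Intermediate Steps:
(((-3805/16867 + 12131/(-487)) - 50115)*((-24743 + 22967) - 30404))/(-7660) = (((-3805*1/16867 + 12131*(-1/487)) - 50115)*(-1776 - 30404))*(-1/7660) = (((-3805/16867 - 12131/487) - 50115)*(-32180))*(-1/7660) = ((-206466612/8214229 - 50115)*(-32180))*(-1/7660) = -411862552947/8214229*(-32180)*(-1/7660) = (13253736953834460/8214229)*(-1/7660) = -662686847691723/3146049707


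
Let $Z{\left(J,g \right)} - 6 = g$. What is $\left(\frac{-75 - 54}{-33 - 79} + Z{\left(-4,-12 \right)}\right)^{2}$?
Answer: $\frac{294849}{12544} \approx 23.505$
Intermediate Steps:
$Z{\left(J,g \right)} = 6 + g$
$\left(\frac{-75 - 54}{-33 - 79} + Z{\left(-4,-12 \right)}\right)^{2} = \left(\frac{-75 - 54}{-33 - 79} + \left(6 - 12\right)\right)^{2} = \left(- \frac{129}{-112} - 6\right)^{2} = \left(\left(-129\right) \left(- \frac{1}{112}\right) - 6\right)^{2} = \left(\frac{129}{112} - 6\right)^{2} = \left(- \frac{543}{112}\right)^{2} = \frac{294849}{12544}$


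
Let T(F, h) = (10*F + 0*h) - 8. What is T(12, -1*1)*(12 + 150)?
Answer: 18144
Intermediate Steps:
T(F, h) = -8 + 10*F (T(F, h) = (10*F + 0) - 8 = 10*F - 8 = -8 + 10*F)
T(12, -1*1)*(12 + 150) = (-8 + 10*12)*(12 + 150) = (-8 + 120)*162 = 112*162 = 18144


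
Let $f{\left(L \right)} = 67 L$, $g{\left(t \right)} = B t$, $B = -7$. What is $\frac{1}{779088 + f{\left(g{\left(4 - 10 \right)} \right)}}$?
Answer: $\frac{1}{781902} \approx 1.2789 \cdot 10^{-6}$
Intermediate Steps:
$g{\left(t \right)} = - 7 t$
$\frac{1}{779088 + f{\left(g{\left(4 - 10 \right)} \right)}} = \frac{1}{779088 + 67 \left(- 7 \left(4 - 10\right)\right)} = \frac{1}{779088 + 67 \left(\left(-7\right) \left(-6\right)\right)} = \frac{1}{779088 + 67 \cdot 42} = \frac{1}{779088 + 2814} = \frac{1}{781902}$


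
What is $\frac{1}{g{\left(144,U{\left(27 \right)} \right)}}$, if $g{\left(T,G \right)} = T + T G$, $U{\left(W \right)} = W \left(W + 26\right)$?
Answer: $\frac{1}{206208} \approx 4.8495 \cdot 10^{-6}$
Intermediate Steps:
$U{\left(W \right)} = W \left(26 + W\right)$
$g{\left(T,G \right)} = T + G T$
$\frac{1}{g{\left(144,U{\left(27 \right)} \right)}} = \frac{1}{144 \left(1 + 27 \left(26 + 27\right)\right)} = \frac{1}{144 \left(1 + 27 \cdot 53\right)} = \frac{1}{144 \left(1 + 1431\right)} = \frac{1}{144 \cdot 1432} = \frac{1}{206208}$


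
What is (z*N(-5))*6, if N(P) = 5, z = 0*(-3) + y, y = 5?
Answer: 150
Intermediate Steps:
z = 5 (z = 0*(-3) + 5 = 0 + 5 = 5)
(z*N(-5))*6 = (5*5)*6 = 25*6 = 150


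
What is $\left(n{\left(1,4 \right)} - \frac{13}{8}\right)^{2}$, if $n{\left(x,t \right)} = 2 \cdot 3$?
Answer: $\frac{1225}{64} \approx 19.141$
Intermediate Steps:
$n{\left(x,t \right)} = 6$
$\left(n{\left(1,4 \right)} - \frac{13}{8}\right)^{2} = \left(6 - \frac{13}{8}\right)^{2} = \left(\frac{35}{8}\right)^{2} = \frac{1225}{64}$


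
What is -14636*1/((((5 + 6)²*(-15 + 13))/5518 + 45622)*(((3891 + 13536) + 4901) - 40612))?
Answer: 10095181/575356235867 ≈ 1.7546e-5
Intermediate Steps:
-14636*1/((((5 + 6)²*(-15 + 13))/5518 + 45622)*(((3891 + 13536) + 4901) - 40612)) = -14636*1/(((11²*(-2))*(1/5518) + 45622)*((17427 + 4901) - 40612)) = -14636*1/((22328 - 40612)*((121*(-2))*(1/5518) + 45622)) = -14636*(-1/(18284*(-242*1/5518 + 45622))) = -14636*(-1/(18284*(-121/2759 + 45622))) = -14636/((125870977/2759)*(-18284)) = -14636/(-2301424943468/2759) = -14636*(-2759/2301424943468) = 10095181/575356235867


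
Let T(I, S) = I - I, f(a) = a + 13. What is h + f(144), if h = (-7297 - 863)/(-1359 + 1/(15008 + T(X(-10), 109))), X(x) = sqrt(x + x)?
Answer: 3324617027/20395871 ≈ 163.00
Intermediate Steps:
f(a) = 13 + a
X(x) = sqrt(2)*sqrt(x) (X(x) = sqrt(2*x) = sqrt(2)*sqrt(x))
T(I, S) = 0
h = 122465280/20395871 (h = (-7297 - 863)/(-1359 + 1/(15008 + 0)) = -8160/(-1359 + 1/15008) = -8160/(-20395871/15008) = -8160*(-15008/20395871) = 122465280/20395871 ≈ 6.0044)
h + f(144) = 122465280/20395871 + (13 + 144) = 122465280/20395871 + 157 = 3324617027/20395871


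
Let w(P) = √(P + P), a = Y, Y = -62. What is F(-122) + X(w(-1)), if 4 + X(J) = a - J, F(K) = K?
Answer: -188 - I*√2 ≈ -188.0 - 1.4142*I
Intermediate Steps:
a = -62
w(P) = √2*√P (w(P) = √(2*P) = √2*√P)
X(J) = -66 - J (X(J) = -4 + (-62 - J) = -66 - J)
F(-122) + X(w(-1)) = -122 + (-66 - √2*√(-1)) = -122 + (-66 - √2*I) = -122 + (-66 - I*√2) = -188 - I*√2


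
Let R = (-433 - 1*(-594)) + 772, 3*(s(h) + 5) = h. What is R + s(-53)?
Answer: 2731/3 ≈ 910.33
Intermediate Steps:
s(h) = -5 + h/3
R = 933 (R = (-433 + 594) + 772 = 161 + 772 = 933)
R + s(-53) = 933 + (-5 + (1/3)*(-53)) = 933 + (-5 - 53/3) = 933 - 68/3 = 2731/3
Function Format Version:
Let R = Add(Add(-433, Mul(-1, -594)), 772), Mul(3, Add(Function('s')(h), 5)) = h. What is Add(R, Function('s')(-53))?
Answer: Rational(2731, 3) ≈ 910.33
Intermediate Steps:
Function('s')(h) = Add(-5, Mul(Rational(1, 3), h))
R = 933 (R = Add(Add(-433, 594), 772) = Add(161, 772) = 933)
Add(R, Function('s')(-53)) = Add(933, Add(-5, Mul(Rational(1, 3), -53))) = Add(933, Add(-5, Rational(-53, 3))) = Add(933, Rational(-68, 3)) = Rational(2731, 3)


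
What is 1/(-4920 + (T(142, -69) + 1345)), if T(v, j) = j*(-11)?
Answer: -1/2816 ≈ -0.00035511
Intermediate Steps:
T(v, j) = -11*j
1/(-4920 + (T(142, -69) + 1345)) = 1/(-4920 + (-11*(-69) + 1345)) = 1/(-4920 + (759 + 1345)) = 1/(-4920 + 2104) = 1/(-2816) = -1/2816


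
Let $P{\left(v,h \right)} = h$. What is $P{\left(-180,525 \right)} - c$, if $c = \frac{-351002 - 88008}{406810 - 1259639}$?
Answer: $\frac{447296215}{852829} \approx 524.49$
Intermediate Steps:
$c = \frac{439010}{852829}$ ($c = - \frac{439010}{-852829} = \left(-439010\right) \left(- \frac{1}{852829}\right) = \frac{439010}{852829} \approx 0.51477$)
$P{\left(-180,525 \right)} - c = 525 - \frac{439010}{852829} = \frac{447296215}{852829}$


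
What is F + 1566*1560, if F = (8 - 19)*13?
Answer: 2442817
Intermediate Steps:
F = -143 (F = -11*13 = -143)
F + 1566*1560 = -143 + 1566*1560 = -143 + 2442960 = 2442817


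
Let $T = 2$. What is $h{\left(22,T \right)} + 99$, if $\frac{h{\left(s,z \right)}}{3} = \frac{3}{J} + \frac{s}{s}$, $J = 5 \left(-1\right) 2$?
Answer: $\frac{1011}{10} \approx 101.1$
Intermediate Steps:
$J = -10$ ($J = \left(-5\right) 2 = -10$)
$h{\left(s,z \right)} = \frac{21}{10}$ ($h{\left(s,z \right)} = 3 \left(\frac{3}{-10} + \frac{s}{s}\right) = 3 \left(3 \left(- \frac{1}{10}\right) + 1\right) = 3 \left(- \frac{3}{10} + 1\right) = 3 \cdot \frac{7}{10} = \frac{21}{10}$)
$h{\left(22,T \right)} + 99 = \frac{21}{10} + 99 = \frac{1011}{10}$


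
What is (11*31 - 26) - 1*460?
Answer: -145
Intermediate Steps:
(11*31 - 26) - 1*460 = (341 - 26) - 460 = 315 - 460 = -145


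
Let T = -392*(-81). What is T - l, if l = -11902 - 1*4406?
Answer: 48060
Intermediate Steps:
l = -16308 (l = -11902 - 4406 = -16308)
T = 31752
T - l = 31752 - 1*(-16308) = 31752 + 16308 = 48060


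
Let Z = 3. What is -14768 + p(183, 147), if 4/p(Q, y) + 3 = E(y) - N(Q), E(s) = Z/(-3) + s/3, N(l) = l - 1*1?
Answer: -2023220/137 ≈ -14768.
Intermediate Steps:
N(l) = -1 + l (N(l) = l - 1 = -1 + l)
E(s) = -1 + s/3 (E(s) = 3/(-3) + s/3 = 3*(-1/3) + s*(1/3) = -1 + s/3)
p(Q, y) = 4/(-3 - Q + y/3) (p(Q, y) = 4/(-3 + ((-1 + y/3) - (-1 + Q))) = 4/(-3 + ((-1 + y/3) + (1 - Q))) = 4/(-3 + (-Q + y/3)) = 4/(-3 - Q + y/3))
-14768 + p(183, 147) = -14768 + 12/(-9 + 147 - 3*183) = -14768 + 12/(-9 + 147 - 549) = -14768 + 12/(-411) = -14768 + 12*(-1/411) = -14768 - 4/137 = -2023220/137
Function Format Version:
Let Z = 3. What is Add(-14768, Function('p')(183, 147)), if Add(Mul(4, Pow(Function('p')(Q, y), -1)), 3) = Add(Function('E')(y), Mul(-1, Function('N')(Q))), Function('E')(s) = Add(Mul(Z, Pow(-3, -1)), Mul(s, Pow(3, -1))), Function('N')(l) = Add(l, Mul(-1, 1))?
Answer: Rational(-2023220, 137) ≈ -14768.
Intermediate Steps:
Function('N')(l) = Add(-1, l) (Function('N')(l) = Add(l, -1) = Add(-1, l))
Function('E')(s) = Add(-1, Mul(Rational(1, 3), s)) (Function('E')(s) = Add(Mul(3, Pow(-3, -1)), Mul(s, Pow(3, -1))) = Add(Mul(3, Rational(-1, 3)), Mul(s, Rational(1, 3))) = Add(-1, Mul(Rational(1, 3), s)))
Function('p')(Q, y) = Mul(4, Pow(Add(-3, Mul(-1, Q), Mul(Rational(1, 3), y)), -1)) (Function('p')(Q, y) = Mul(4, Pow(Add(-3, Add(Add(-1, Mul(Rational(1, 3), y)), Mul(-1, Add(-1, Q)))), -1)) = Mul(4, Pow(Add(-3, Add(Add(-1, Mul(Rational(1, 3), y)), Add(1, Mul(-1, Q)))), -1)) = Mul(4, Pow(Add(-3, Add(Mul(-1, Q), Mul(Rational(1, 3), y))), -1)) = Mul(4, Pow(Add(-3, Mul(-1, Q), Mul(Rational(1, 3), y)), -1)))
Add(-14768, Function('p')(183, 147)) = Add(-14768, Mul(12, Pow(Add(-9, 147, Mul(-3, 183)), -1))) = Add(-14768, Mul(12, Pow(Add(-9, 147, -549), -1))) = Add(-14768, Mul(12, Pow(-411, -1))) = Add(-14768, Mul(12, Rational(-1, 411))) = Add(-14768, Rational(-4, 137)) = Rational(-2023220, 137)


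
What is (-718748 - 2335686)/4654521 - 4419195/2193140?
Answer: -5453607462671/2041603237188 ≈ -2.6712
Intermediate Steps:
(-718748 - 2335686)/4654521 - 4419195/2193140 = -3054434*1/4654521 - 4419195*1/2193140 = -3054434/4654521 - 883839/438628 = -5453607462671/2041603237188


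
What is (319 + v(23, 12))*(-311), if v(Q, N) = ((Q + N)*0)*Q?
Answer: -99209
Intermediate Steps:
v(Q, N) = 0 (v(Q, N) = ((N + Q)*0)*Q = 0*Q = 0)
(319 + v(23, 12))*(-311) = (319 + 0)*(-311) = 319*(-311) = -99209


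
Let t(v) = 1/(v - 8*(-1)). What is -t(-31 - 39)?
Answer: 1/62 ≈ 0.016129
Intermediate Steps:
t(v) = 1/(8 + v) (t(v) = 1/(v + 8) = 1/(8 + v))
-t(-31 - 39) = -1/(8 + (-31 - 39)) = -1/(8 - 70) = -1/(-62) = -1*(-1/62) = 1/62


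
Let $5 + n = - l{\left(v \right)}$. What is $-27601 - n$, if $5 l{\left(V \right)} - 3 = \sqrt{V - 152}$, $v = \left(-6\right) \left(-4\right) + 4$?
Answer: $- \frac{137977}{5} + \frac{2 i \sqrt{31}}{5} \approx -27595.0 + 2.2271 i$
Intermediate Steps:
$v = 28$ ($v = 24 + 4 = 28$)
$l{\left(V \right)} = \frac{3}{5} + \frac{\sqrt{-152 + V}}{5}$ ($l{\left(V \right)} = \frac{3}{5} + \frac{\sqrt{V - 152}}{5} = \frac{3}{5} + \frac{\sqrt{-152 + V}}{5}$)
$n = - \frac{28}{5} - \frac{2 i \sqrt{31}}{5}$ ($n = -5 - \left(\frac{3}{5} + \frac{\sqrt{-152 + 28}}{5}\right) = -5 - \left(\frac{3}{5} + \frac{\sqrt{-124}}{5}\right) = -5 - \left(\frac{3}{5} + \frac{2 i \sqrt{31}}{5}\right) = - \frac{28}{5} - \frac{2 i \sqrt{31}}{5} \approx -5.6 - 2.2271 i$)
$-27601 - n = -27601 - \left(- \frac{28}{5} - \frac{2 i \sqrt{31}}{5}\right) = -27601 + \left(\frac{28}{5} + \frac{2 i \sqrt{31}}{5}\right) = - \frac{137977}{5} + \frac{2 i \sqrt{31}}{5}$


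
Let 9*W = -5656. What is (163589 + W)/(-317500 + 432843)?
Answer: 1466645/1038087 ≈ 1.4128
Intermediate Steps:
W = -5656/9 (W = (⅑)*(-5656) = -5656/9 ≈ -628.44)
(163589 + W)/(-317500 + 432843) = (163589 - 5656/9)/(-317500 + 432843) = (1466645/9)/115343 = (1466645/9)*(1/115343) = 1466645/1038087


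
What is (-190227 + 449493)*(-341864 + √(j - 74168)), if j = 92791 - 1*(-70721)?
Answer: -88633711824 + 4148256*√349 ≈ -8.8556e+10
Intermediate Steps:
j = 163512 (j = 92791 + 70721 = 163512)
(-190227 + 449493)*(-341864 + √(j - 74168)) = (-190227 + 449493)*(-341864 + √(163512 - 74168)) = 259266*(-341864 + √89344) = 259266*(-341864 + 16*√349) = -88633711824 + 4148256*√349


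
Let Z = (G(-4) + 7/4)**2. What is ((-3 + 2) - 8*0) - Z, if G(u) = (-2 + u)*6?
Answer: -18785/16 ≈ -1174.1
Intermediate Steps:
G(u) = -12 + 6*u
Z = 18769/16 (Z = ((-12 + 6*(-4)) + 7/4)**2 = ((-12 - 24) + 7*(1/4))**2 = (-36 + 7/4)**2 = (-137/4)**2 = 18769/16 ≈ 1173.1)
((-3 + 2) - 8*0) - Z = ((-3 + 2) - 8*0) - 1*18769/16 = (-1 + 0) - 18769/16 = -1 - 18769/16 = -18785/16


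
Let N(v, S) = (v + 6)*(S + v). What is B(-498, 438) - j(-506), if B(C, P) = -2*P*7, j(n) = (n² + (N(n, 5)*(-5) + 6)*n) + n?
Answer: -634023626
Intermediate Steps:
N(v, S) = (6 + v)*(S + v)
j(n) = n + n² + n*(-144 - 55*n - 5*n²) (j(n) = (n² + ((n² + 6*5 + 6*n + 5*n)*(-5) + 6)*n) + n = (n² + ((n² + 30 + 6*n + 5*n)*(-5) + 6)*n) + n = (n² + ((30 + n² + 11*n)*(-5) + 6)*n) + n = (n² + ((-150 - 55*n - 5*n²) + 6)*n) + n = (n² + (-144 - 55*n - 5*n²)*n) + n = (n² + n*(-144 - 55*n - 5*n²)) + n = n + n² + n*(-144 - 55*n - 5*n²))
B(C, P) = -14*P
B(-498, 438) - j(-506) = -14*438 - (-1)*(-506)*(143 + 5*(-506)² + 54*(-506)) = -6132 - (-1)*(-506)*(143 + 5*256036 - 27324) = -6132 - (-1)*(-506)*(143 + 1280180 - 27324) = -6132 - (-1)*(-506)*1252999 = -6132 - 1*634017494 = -6132 - 634017494 = -634023626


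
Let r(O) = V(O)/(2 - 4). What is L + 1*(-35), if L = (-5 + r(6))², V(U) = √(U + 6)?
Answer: -7 + 10*√3 ≈ 10.321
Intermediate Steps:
V(U) = √(6 + U)
r(O) = -√(6 + O)/2 (r(O) = √(6 + O)/(2 - 4) = √(6 + O)/(-2) = √(6 + O)*(-½) = -√(6 + O)/2)
L = (-5 - √3)² (L = (-5 - √(6 + 6)/2)² = (-5 - √3)² ≈ 45.320)
L + 1*(-35) = (5 + √3)² + 1*(-35) = (5 + √3)² - 35 = -35 + (5 + √3)²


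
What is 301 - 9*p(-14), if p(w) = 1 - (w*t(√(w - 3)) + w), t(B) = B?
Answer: 166 - 126*I*√17 ≈ 166.0 - 519.51*I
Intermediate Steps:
p(w) = 1 - w - w*√(-3 + w) (p(w) = 1 - (w*√(w - 3) + w) = 1 - (w*√(-3 + w) + w) = 1 - (w + w*√(-3 + w)) = 1 + (-w - w*√(-3 + w)) = 1 - w - w*√(-3 + w))
301 - 9*p(-14) = 301 - 9*(1 - 1*(-14) - 1*(-14)*√(-3 - 14)) = 301 - 9*(1 + 14 - 1*(-14)*√(-17)) = 301 - 9*(1 + 14 - 1*(-14)*I*√17) = 301 - 9*(1 + 14 + 14*I*√17) = 301 - 9*(15 + 14*I*√17) = 301 + (-135 - 126*I*√17) = 166 - 126*I*√17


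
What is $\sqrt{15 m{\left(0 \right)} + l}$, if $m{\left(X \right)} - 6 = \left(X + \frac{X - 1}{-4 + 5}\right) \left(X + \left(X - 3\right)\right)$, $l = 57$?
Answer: $8 \sqrt{3} \approx 13.856$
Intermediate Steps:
$m{\left(X \right)} = 6 + \left(-1 + 2 X\right) \left(-3 + 2 X\right)$ ($m{\left(X \right)} = 6 + \left(X + \frac{X - 1}{-4 + 5}\right) \left(X + \left(X - 3\right)\right) = 6 + \left(X + \frac{-1 + X}{1}\right) \left(X + \left(X - 3\right)\right) = 6 + \left(X + \left(-1 + X\right) 1\right) \left(X + \left(-3 + X\right)\right) = 6 + \left(X + \left(-1 + X\right)\right) \left(-3 + 2 X\right) = 6 + \left(-1 + 2 X\right) \left(-3 + 2 X\right)$)
$\sqrt{15 m{\left(0 \right)} + l} = \sqrt{15 \left(9 - 0 + 4 \cdot 0^{2}\right) + 57} = \sqrt{15 \left(9 + 0 + 4 \cdot 0\right) + 57} = \sqrt{15 \left(9 + 0 + 0\right) + 57} = \sqrt{15 \cdot 9 + 57} = \sqrt{135 + 57} = \sqrt{192} = 8 \sqrt{3}$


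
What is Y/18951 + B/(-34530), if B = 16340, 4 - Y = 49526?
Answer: -22440600/7270867 ≈ -3.0864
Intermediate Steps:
Y = -49522 (Y = 4 - 1*49526 = 4 - 49526 = -49522)
Y/18951 + B/(-34530) = -49522/18951 + 16340/(-34530) = -49522*1/18951 + 16340*(-1/34530) = -49522/18951 - 1634/3453 = -22440600/7270867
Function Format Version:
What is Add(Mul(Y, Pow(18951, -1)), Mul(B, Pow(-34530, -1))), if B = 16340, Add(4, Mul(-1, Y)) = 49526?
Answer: Rational(-22440600, 7270867) ≈ -3.0864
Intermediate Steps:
Y = -49522 (Y = Add(4, Mul(-1, 49526)) = Add(4, -49526) = -49522)
Add(Mul(Y, Pow(18951, -1)), Mul(B, Pow(-34530, -1))) = Add(Mul(-49522, Pow(18951, -1)), Mul(16340, Pow(-34530, -1))) = Add(Mul(-49522, Rational(1, 18951)), Mul(16340, Rational(-1, 34530))) = Add(Rational(-49522, 18951), Rational(-1634, 3453)) = Rational(-22440600, 7270867)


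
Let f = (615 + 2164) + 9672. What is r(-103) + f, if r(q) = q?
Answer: 12348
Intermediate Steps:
f = 12451 (f = 2779 + 9672 = 12451)
r(-103) + f = -103 + 12451 = 12348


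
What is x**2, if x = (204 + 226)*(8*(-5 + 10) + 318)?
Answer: 23697523600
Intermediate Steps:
x = 153940 (x = 430*(8*5 + 318) = 430*(40 + 318) = 430*358 = 153940)
x**2 = 153940**2 = 23697523600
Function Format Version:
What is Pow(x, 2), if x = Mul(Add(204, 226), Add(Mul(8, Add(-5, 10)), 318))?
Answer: 23697523600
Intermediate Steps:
x = 153940 (x = Mul(430, Add(Mul(8, 5), 318)) = Mul(430, Add(40, 318)) = Mul(430, 358) = 153940)
Pow(x, 2) = Pow(153940, 2) = 23697523600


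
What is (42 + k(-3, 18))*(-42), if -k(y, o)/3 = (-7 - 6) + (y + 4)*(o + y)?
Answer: -1512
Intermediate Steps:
k(y, o) = 39 - 3*(4 + y)*(o + y) (k(y, o) = -3*((-7 - 6) + (y + 4)*(o + y)) = -3*(-13 + (4 + y)*(o + y)) = 39 - 3*(4 + y)*(o + y))
(42 + k(-3, 18))*(-42) = (42 + (39 - 12*18 - 12*(-3) - 3*(-3)**2 - 3*18*(-3)))*(-42) = (42 + (39 - 216 + 36 - 3*9 + 162))*(-42) = (42 + (39 - 216 + 36 - 27 + 162))*(-42) = (42 - 6)*(-42) = 36*(-42) = -1512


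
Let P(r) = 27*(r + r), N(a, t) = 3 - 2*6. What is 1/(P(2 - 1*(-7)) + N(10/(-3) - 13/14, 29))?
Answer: 1/477 ≈ 0.0020964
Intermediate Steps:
N(a, t) = -9 (N(a, t) = 3 - 12 = -9)
P(r) = 54*r (P(r) = 27*(2*r) = 54*r)
1/(P(2 - 1*(-7)) + N(10/(-3) - 13/14, 29)) = 1/(54*(2 - 1*(-7)) - 9) = 1/(54*(2 + 7) - 9) = 1/(54*9 - 9) = 1/(486 - 9) = 1/477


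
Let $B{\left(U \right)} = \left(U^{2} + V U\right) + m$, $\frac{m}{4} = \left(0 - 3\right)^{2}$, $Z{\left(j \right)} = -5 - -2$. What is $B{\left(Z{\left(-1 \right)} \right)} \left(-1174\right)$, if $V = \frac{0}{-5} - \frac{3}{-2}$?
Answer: $-47547$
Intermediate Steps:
$Z{\left(j \right)} = -3$ ($Z{\left(j \right)} = -5 + 2 = -3$)
$V = \frac{3}{2}$ ($V = 0 \left(- \frac{1}{5}\right) - - \frac{3}{2} = 0 + \frac{3}{2} = \frac{3}{2} \approx 1.5$)
$m = 36$ ($m = 4 \left(0 - 3\right)^{2} = 4 \left(-3\right)^{2} = 4 \cdot 9 = 36$)
$B{\left(U \right)} = 36 + U^{2} + \frac{3 U}{2}$ ($B{\left(U \right)} = \left(U^{2} + \frac{3 U}{2}\right) + 36 = 36 + U^{2} + \frac{3 U}{2}$)
$B{\left(Z{\left(-1 \right)} \right)} \left(-1174\right) = \left(36 + \left(-3\right)^{2} + \frac{3}{2} \left(-3\right)\right) \left(-1174\right) = \left(36 + 9 - \frac{9}{2}\right) \left(-1174\right) = \frac{81}{2} \left(-1174\right) = -47547$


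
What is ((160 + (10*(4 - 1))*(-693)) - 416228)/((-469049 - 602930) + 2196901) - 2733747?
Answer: -1537626289796/562461 ≈ -2.7337e+6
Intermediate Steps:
((160 + (10*(4 - 1))*(-693)) - 416228)/((-469049 - 602930) + 2196901) - 2733747 = ((160 + (10*3)*(-693)) - 416228)/(-1071979 + 2196901) - 2733747 = ((160 + 30*(-693)) - 416228)/1124922 - 2733747 = ((160 - 20790) - 416228)*(1/1124922) - 2733747 = (-20630 - 416228)*(1/1124922) - 2733747 = -436858*1/1124922 - 2733747 = -218429/562461 - 2733747 = -1537626289796/562461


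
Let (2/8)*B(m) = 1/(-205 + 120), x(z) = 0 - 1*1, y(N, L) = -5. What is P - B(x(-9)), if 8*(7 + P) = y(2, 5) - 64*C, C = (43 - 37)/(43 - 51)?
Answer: -1073/680 ≈ -1.5779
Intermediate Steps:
C = -¾ (C = 6/(-8) = 6*(-⅛) = -¾ ≈ -0.75000)
x(z) = -1 (x(z) = 0 - 1 = -1)
P = -13/8 (P = -7 + (-5 - 64*(-¾))/8 = -7 + (-5 + 48)/8 = -7 + (⅛)*43 = -7 + 43/8 = -13/8 ≈ -1.6250)
B(m) = -4/85 (B(m) = 4/(-205 + 120) = 4/(-85) = 4*(-1/85) = -4/85)
P - B(x(-9)) = -13/8 - 1*(-4/85) = -13/8 + 4/85 = -1073/680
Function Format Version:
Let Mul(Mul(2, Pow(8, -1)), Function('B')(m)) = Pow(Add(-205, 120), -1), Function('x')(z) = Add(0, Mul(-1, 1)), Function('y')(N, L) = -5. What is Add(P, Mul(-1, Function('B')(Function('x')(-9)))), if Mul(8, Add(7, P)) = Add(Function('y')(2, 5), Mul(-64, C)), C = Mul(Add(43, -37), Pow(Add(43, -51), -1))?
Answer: Rational(-1073, 680) ≈ -1.5779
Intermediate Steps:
C = Rational(-3, 4) (C = Mul(6, Pow(-8, -1)) = Mul(6, Rational(-1, 8)) = Rational(-3, 4) ≈ -0.75000)
Function('x')(z) = -1 (Function('x')(z) = Add(0, -1) = -1)
P = Rational(-13, 8) (P = Add(-7, Mul(Rational(1, 8), Add(-5, Mul(-64, Rational(-3, 4))))) = Add(-7, Mul(Rational(1, 8), Add(-5, 48))) = Add(-7, Mul(Rational(1, 8), 43)) = Add(-7, Rational(43, 8)) = Rational(-13, 8) ≈ -1.6250)
Function('B')(m) = Rational(-4, 85) (Function('B')(m) = Mul(4, Pow(Add(-205, 120), -1)) = Mul(4, Pow(-85, -1)) = Mul(4, Rational(-1, 85)) = Rational(-4, 85))
Add(P, Mul(-1, Function('B')(Function('x')(-9)))) = Add(Rational(-13, 8), Mul(-1, Rational(-4, 85))) = Add(Rational(-13, 8), Rational(4, 85)) = Rational(-1073, 680)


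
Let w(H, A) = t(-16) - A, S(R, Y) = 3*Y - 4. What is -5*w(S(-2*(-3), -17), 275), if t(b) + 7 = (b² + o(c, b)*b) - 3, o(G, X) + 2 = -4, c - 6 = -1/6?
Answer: -335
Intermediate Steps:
c = 35/6 (c = 6 - 1/6 = 6 - 1*⅙ = 6 - ⅙ = 35/6 ≈ 5.8333)
o(G, X) = -6 (o(G, X) = -2 - 4 = -6)
t(b) = -10 + b² - 6*b (t(b) = -7 + ((b² - 6*b) - 3) = -7 + (-3 + b² - 6*b) = -10 + b² - 6*b)
S(R, Y) = -4 + 3*Y
w(H, A) = 342 - A (w(H, A) = (-10 + (-16)² - 6*(-16)) - A = (-10 + 256 + 96) - A = 342 - A)
-5*w(S(-2*(-3), -17), 275) = -5*(342 - 1*275) = -5*(342 - 275) = -5*67 = -335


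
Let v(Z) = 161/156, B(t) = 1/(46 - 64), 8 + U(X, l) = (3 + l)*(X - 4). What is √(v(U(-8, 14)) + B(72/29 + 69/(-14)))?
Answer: √5941/78 ≈ 0.98818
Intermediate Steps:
U(X, l) = -8 + (-4 + X)*(3 + l) (U(X, l) = -8 + (3 + l)*(X - 4) = -8 + (3 + l)*(-4 + X) = -8 + (-4 + X)*(3 + l))
B(t) = -1/18 (B(t) = 1/(-18) = -1/18)
v(Z) = 161/156 (v(Z) = 161*(1/156) = 161/156)
√(v(U(-8, 14)) + B(72/29 + 69/(-14))) = √(161/156 - 1/18) = √(457/468) = √5941/78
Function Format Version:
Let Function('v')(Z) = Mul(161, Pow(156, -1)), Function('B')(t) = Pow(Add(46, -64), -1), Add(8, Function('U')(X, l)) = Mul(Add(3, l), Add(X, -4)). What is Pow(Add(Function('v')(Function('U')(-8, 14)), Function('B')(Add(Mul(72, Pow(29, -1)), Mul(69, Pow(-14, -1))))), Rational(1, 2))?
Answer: Mul(Rational(1, 78), Pow(5941, Rational(1, 2))) ≈ 0.98818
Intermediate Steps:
Function('U')(X, l) = Add(-8, Mul(Add(-4, X), Add(3, l))) (Function('U')(X, l) = Add(-8, Mul(Add(3, l), Add(X, -4))) = Add(-8, Mul(Add(3, l), Add(-4, X))) = Add(-8, Mul(Add(-4, X), Add(3, l))))
Function('B')(t) = Rational(-1, 18) (Function('B')(t) = Pow(-18, -1) = Rational(-1, 18))
Function('v')(Z) = Rational(161, 156) (Function('v')(Z) = Mul(161, Rational(1, 156)) = Rational(161, 156))
Pow(Add(Function('v')(Function('U')(-8, 14)), Function('B')(Add(Mul(72, Pow(29, -1)), Mul(69, Pow(-14, -1))))), Rational(1, 2)) = Pow(Add(Rational(161, 156), Rational(-1, 18)), Rational(1, 2)) = Pow(Rational(457, 468), Rational(1, 2)) = Mul(Rational(1, 78), Pow(5941, Rational(1, 2)))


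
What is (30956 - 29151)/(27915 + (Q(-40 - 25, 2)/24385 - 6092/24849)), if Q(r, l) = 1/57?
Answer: 20780810555175/321380183946328 ≈ 0.064661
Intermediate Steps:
Q(r, l) = 1/57
(30956 - 29151)/(27915 + (Q(-40 - 25, 2)/24385 - 6092/24849)) = (30956 - 29151)/(27915 + ((1/57)/24385 - 6092/24849)) = 1805/(27915 + ((1/57)*(1/24385) - 6092*1/24849)) = 1805/(27915 + (1/1389945 - 6092/24849)) = 1805/(27915 - 2822506697/11512914435) = 1805/(321380183946328/11512914435) = 1805*(11512914435/321380183946328) = 20780810555175/321380183946328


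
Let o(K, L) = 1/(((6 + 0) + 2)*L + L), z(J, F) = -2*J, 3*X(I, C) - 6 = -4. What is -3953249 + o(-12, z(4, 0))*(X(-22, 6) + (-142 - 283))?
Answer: -853900511/216 ≈ -3.9532e+6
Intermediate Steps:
X(I, C) = ⅔ (X(I, C) = 2 + (⅓)*(-4) = 2 - 4/3 = ⅔)
o(K, L) = 1/(9*L) (o(K, L) = 1/((6 + 2)*L + L) = 1/(8*L + L) = 1/(9*L))
-3953249 + o(-12, z(4, 0))*(X(-22, 6) + (-142 - 283)) = -3953249 + (1/(9*((-2*4))))*(⅔ + (-142 - 283)) = -3953249 + ((⅑)/(-8))*(⅔ - 425) = -3953249 + ((⅑)*(-⅛))*(-1273/3) = -3953249 - 1/72*(-1273/3) = -3953249 + 1273/216 = -853900511/216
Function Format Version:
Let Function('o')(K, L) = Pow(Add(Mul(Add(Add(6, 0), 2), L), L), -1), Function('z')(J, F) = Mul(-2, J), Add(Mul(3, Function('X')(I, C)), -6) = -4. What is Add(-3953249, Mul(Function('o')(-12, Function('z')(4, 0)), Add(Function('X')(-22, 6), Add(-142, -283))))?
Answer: Rational(-853900511, 216) ≈ -3.9532e+6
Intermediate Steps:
Function('X')(I, C) = Rational(2, 3) (Function('X')(I, C) = Add(2, Mul(Rational(1, 3), -4)) = Add(2, Rational(-4, 3)) = Rational(2, 3))
Function('o')(K, L) = Mul(Rational(1, 9), Pow(L, -1)) (Function('o')(K, L) = Pow(Add(Mul(Add(6, 2), L), L), -1) = Pow(Add(Mul(8, L), L), -1) = Pow(Mul(9, L), -1) = Mul(Rational(1, 9), Pow(L, -1)))
Add(-3953249, Mul(Function('o')(-12, Function('z')(4, 0)), Add(Function('X')(-22, 6), Add(-142, -283)))) = Add(-3953249, Mul(Mul(Rational(1, 9), Pow(Mul(-2, 4), -1)), Add(Rational(2, 3), Add(-142, -283)))) = Add(-3953249, Mul(Mul(Rational(1, 9), Pow(-8, -1)), Add(Rational(2, 3), -425))) = Add(-3953249, Mul(Mul(Rational(1, 9), Rational(-1, 8)), Rational(-1273, 3))) = Add(-3953249, Mul(Rational(-1, 72), Rational(-1273, 3))) = Add(-3953249, Rational(1273, 216)) = Rational(-853900511, 216)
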